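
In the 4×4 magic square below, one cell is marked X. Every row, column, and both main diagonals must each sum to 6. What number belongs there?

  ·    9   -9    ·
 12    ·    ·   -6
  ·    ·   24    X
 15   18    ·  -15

Row 4 must total 6; the given cells sum to 18, so (4,3) = -12.
Column 3 needs 6; the known cells sum to 3, so (2,3) = 3.
From row 2, 6 − (12 + 3 + (-6)) gives (2,2) = -3.
The remaining cell in column 2 is (3,2) = 6 − 24 = -18.
Main diagonal: -3 + 24 + (-15) + ? = 6, so (1,1) = 0.
From anti-diagonal, 6 − (3 + (-18) + 15) gives (1,4) = 6.
Column 1: 0 + 12 + 15 + ? = 6, so (3,1) = -21.
The remaining cell in column 4 is (3,4) = 6 − (-15) = 21.

21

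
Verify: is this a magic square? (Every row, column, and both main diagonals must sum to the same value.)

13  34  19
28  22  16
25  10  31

Row 1: 13 + 34 + 19 = 66.
Row 2: 28 + 22 + 16 = 66.
Row 3: 25 + 10 + 31 = 66.
Column 1: 13 + 28 + 25 = 66.
Column 2: 34 + 22 + 10 = 66.
Column 3: 19 + 16 + 31 = 66.
Main diagonal: 13 + 22 + 31 = 66.
Anti-diagonal: 19 + 22 + 25 = 66.
All lines sum to 66.

Yes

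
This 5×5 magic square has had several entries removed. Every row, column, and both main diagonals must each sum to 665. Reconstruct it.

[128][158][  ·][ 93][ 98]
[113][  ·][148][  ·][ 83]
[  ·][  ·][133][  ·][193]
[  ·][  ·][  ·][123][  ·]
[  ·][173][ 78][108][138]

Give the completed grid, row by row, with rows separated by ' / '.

The remaining cell in row 1 is (1,3) = 665 − 477 = 188.
Row 5 needs 665; the known cells sum to 497, so (5,1) = 168.
From column 3, 665 − (188 + 148 + 133 + 78) gives (4,3) = 118.
Using column 5: 98 + 83 + 193 + 138 + ? → (4,5) = 665 − 512 = 153.
Main diagonal needs 665; the known cells sum to 522, so (2,2) = 143.
From row 2, 665 − (113 + 143 + 148 + 83) gives (2,4) = 178.
Column 4: 93 + 178 + 123 + 108 + ? = 665, so (3,4) = 163.
Anti-diagonal must total 665; the given cells sum to 577, so (4,2) = 88.
Using row 4: 88 + 118 + 123 + 153 + ? → (4,1) = 665 − 482 = 183.
Column 1: 128 + 113 + 183 + 168 + ? = 665, so (3,1) = 73.
Column 2 needs 665; the known cells sum to 562, so (3,2) = 103.

128 158 188 93 98 / 113 143 148 178 83 / 73 103 133 163 193 / 183 88 118 123 153 / 168 173 78 108 138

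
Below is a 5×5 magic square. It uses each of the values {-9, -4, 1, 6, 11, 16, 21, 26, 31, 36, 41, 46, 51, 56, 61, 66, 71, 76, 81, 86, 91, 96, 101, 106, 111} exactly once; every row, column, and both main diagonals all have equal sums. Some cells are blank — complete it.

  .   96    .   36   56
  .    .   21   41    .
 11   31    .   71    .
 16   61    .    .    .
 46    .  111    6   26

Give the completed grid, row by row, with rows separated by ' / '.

76 96 -9 36 56 / 106 1 21 41 86 / 11 31 51 71 91 / 16 61 81 101 -4 / 46 66 111 6 26

The 25 entries sum to 1275, so each line sums to 1275/5 = 255.
The remaining cell in row 5 is (5,2) = 255 − 189 = 66.
Column 2 must total 255; the given cells sum to 254, so (2,2) = 1.
The remaining cell in column 4 is (4,4) = 255 − 154 = 101.
Using anti-diagonal: 56 + 41 + 61 + 46 + ? → (3,3) = 255 − 204 = 51.
Row 3 must total 255; the given cells sum to 164, so (3,5) = 91.
Main diagonal: 1 + 51 + 101 + 26 + ? = 255, so (1,1) = 76.
Row 1 must total 255; the given cells sum to 264, so (1,3) = -9.
From column 1, 255 − (76 + 11 + 16 + 46) gives (2,1) = 106.
Column 3 needs 255; the known cells sum to 174, so (4,3) = 81.
Row 2 needs 255; the known cells sum to 169, so (2,5) = 86.
The remaining cell in row 4 is (4,5) = 255 − 259 = -4.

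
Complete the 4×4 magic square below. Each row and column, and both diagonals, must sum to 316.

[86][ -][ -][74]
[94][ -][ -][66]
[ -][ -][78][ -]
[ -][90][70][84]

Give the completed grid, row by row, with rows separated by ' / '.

Using row 4: 90 + 70 + 84 + ? → (4,1) = 316 − 244 = 72.
From column 1, 316 − (86 + 94 + 72) gives (3,1) = 64.
Using column 4: 74 + 66 + 84 + ? → (3,4) = 316 − 224 = 92.
Main diagonal: 86 + 78 + 84 + ? = 316, so (2,2) = 68.
The remaining cell in row 2 is (2,3) = 316 − 228 = 88.
The remaining cell in row 3 is (3,2) = 316 − 234 = 82.
From column 2, 316 − (68 + 82 + 90) gives (1,2) = 76.
The remaining cell in column 3 is (1,3) = 316 − 236 = 80.

86 76 80 74 / 94 68 88 66 / 64 82 78 92 / 72 90 70 84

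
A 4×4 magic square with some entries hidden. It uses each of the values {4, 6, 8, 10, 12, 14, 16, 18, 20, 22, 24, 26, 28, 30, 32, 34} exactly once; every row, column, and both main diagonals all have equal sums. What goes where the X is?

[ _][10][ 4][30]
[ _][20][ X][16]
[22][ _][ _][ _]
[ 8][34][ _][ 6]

26

The 16 entries sum to 304, so each line sums to 304/4 = 76.
From row 1, 76 − (10 + 4 + 30) gives (1,1) = 32.
Row 4 needs 76; the known cells sum to 48, so (4,3) = 28.
Column 1 must total 76; the given cells sum to 62, so (2,1) = 14.
Column 2 needs 76; the known cells sum to 64, so (3,2) = 12.
Column 4 must total 76; the given cells sum to 52, so (3,4) = 24.
From main diagonal, 76 − (32 + 20 + 6) gives (3,3) = 18.
From anti-diagonal, 76 − (30 + 12 + 8) gives (2,3) = 26.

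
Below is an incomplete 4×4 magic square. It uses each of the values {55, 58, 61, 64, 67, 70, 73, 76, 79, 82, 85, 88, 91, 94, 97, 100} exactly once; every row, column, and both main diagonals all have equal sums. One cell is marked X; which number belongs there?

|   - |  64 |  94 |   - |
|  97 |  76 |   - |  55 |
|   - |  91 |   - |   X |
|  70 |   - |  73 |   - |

100

The 16 entries sum to 1240, so each line sums to 1240/4 = 310.
From row 2, 310 − (97 + 76 + 55) gives (2,3) = 82.
The remaining cell in column 2 is (4,2) = 310 − 231 = 79.
Using column 3: 94 + 82 + 73 + ? → (3,3) = 310 − 249 = 61.
Anti-diagonal must total 310; the given cells sum to 243, so (1,4) = 67.
From row 1, 310 − (64 + 94 + 67) gives (1,1) = 85.
Row 4 must total 310; the given cells sum to 222, so (4,4) = 88.
The remaining cell in column 1 is (3,1) = 310 − 252 = 58.
The remaining cell in column 4 is (3,4) = 310 − 210 = 100.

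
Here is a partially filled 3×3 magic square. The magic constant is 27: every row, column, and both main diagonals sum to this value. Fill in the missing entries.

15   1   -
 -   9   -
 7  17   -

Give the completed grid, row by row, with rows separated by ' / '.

15 1 11 / 5 9 13 / 7 17 3

The remaining cell in row 1 is (1,3) = 27 − 16 = 11.
Using row 3: 7 + 17 + ? → (3,3) = 27 − 24 = 3.
Using column 1: 15 + 7 + ? → (2,1) = 27 − 22 = 5.
Column 3: 11 + 3 + ? = 27, so (2,3) = 13.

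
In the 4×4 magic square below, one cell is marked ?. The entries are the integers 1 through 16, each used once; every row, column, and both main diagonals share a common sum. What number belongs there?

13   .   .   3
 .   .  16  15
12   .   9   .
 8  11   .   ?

10

The entries are 1 through 16, which sum to 136, so each line sums to 136/4 = 34.
Column 1: 13 + 12 + 8 + ? = 34, so (2,1) = 1.
Anti-diagonal must total 34; the given cells sum to 27, so (3,2) = 7.
From row 2, 34 − (1 + 16 + 15) gives (2,2) = 2.
The remaining cell in row 3 is (3,4) = 34 − 28 = 6.
Column 2 must total 34; the given cells sum to 20, so (1,2) = 14.
From column 4, 34 − (3 + 15 + 6) gives (4,4) = 10.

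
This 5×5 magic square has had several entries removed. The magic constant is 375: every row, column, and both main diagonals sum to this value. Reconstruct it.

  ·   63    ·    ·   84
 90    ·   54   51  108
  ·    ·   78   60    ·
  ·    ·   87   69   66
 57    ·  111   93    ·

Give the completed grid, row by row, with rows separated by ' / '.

81 63 45 102 84 / 90 72 54 51 108 / 99 96 78 60 42 / 48 105 87 69 66 / 57 39 111 93 75

The remaining cell in row 2 is (2,2) = 375 − 303 = 72.
Column 3 needs 375; the known cells sum to 330, so (1,3) = 45.
Column 4: 51 + 60 + 69 + 93 + ? = 375, so (1,4) = 102.
Using anti-diagonal: 84 + 51 + 78 + 57 + ? → (4,2) = 375 − 270 = 105.
From row 1, 375 − (63 + 45 + 102 + 84) gives (1,1) = 81.
Row 4 must total 375; the given cells sum to 327, so (4,1) = 48.
Using column 1: 81 + 90 + 48 + 57 + ? → (3,1) = 375 − 276 = 99.
From main diagonal, 375 − (81 + 72 + 78 + 69) gives (5,5) = 75.
Row 5 needs 375; the known cells sum to 336, so (5,2) = 39.
From column 2, 375 − (63 + 72 + 105 + 39) gives (3,2) = 96.
Column 5 must total 375; the given cells sum to 333, so (3,5) = 42.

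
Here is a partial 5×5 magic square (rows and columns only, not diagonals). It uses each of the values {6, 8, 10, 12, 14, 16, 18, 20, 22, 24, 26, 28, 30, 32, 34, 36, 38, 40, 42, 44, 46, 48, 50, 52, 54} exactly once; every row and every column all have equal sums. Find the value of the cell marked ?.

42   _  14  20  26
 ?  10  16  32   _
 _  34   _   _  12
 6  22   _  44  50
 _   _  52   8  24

54

The 25 entries sum to 750, so each line sums to 750/5 = 150.
Row 1: 42 + 14 + 20 + 26 + ? = 150, so (1,2) = 48.
Row 4 needs 150; the known cells sum to 122, so (4,3) = 28.
Using column 2: 48 + 10 + 34 + 22 + ? → (5,2) = 150 − 114 = 36.
From column 3, 150 − (14 + 16 + 28 + 52) gives (3,3) = 40.
Column 4: 20 + 32 + 44 + 8 + ? = 150, so (3,4) = 46.
From column 5, 150 − (26 + 12 + 50 + 24) gives (2,5) = 38.
Using row 2: 10 + 16 + 32 + 38 + ? → (2,1) = 150 − 96 = 54.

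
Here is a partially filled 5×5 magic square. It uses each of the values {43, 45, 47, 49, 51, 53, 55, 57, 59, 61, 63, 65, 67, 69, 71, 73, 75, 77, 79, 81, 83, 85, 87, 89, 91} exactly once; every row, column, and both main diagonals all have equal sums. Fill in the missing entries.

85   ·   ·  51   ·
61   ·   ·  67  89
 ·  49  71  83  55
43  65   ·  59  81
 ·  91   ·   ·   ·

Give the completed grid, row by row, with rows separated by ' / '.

The 25 entries sum to 1675, so each line sums to 1675/5 = 335.
Using row 3: 49 + 71 + 83 + 55 + ? → (3,1) = 335 − 258 = 77.
Row 4 must total 335; the given cells sum to 248, so (4,3) = 87.
Using column 1: 85 + 61 + 77 + 43 + ? → (5,1) = 335 − 266 = 69.
From column 4, 335 − (51 + 67 + 83 + 59) gives (5,4) = 75.
The remaining cell in anti-diagonal is (1,5) = 335 − 272 = 63.
The remaining cell in column 5 is (5,5) = 335 − 288 = 47.
Main diagonal must total 335; the given cells sum to 262, so (2,2) = 73.
Row 2: 61 + 73 + 67 + 89 + ? = 335, so (2,3) = 45.
Row 5 needs 335; the known cells sum to 282, so (5,3) = 53.
Using column 2: 73 + 49 + 65 + 91 + ? → (1,2) = 335 − 278 = 57.
Column 3: 45 + 71 + 87 + 53 + ? = 335, so (1,3) = 79.

85 57 79 51 63 / 61 73 45 67 89 / 77 49 71 83 55 / 43 65 87 59 81 / 69 91 53 75 47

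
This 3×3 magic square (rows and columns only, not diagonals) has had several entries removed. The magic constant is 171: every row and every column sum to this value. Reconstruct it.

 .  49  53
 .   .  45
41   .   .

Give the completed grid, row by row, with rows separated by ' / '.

69 49 53 / 61 65 45 / 41 57 73

Using row 1: 49 + 53 + ? → (1,1) = 171 − 102 = 69.
Column 1 needs 171; the known cells sum to 110, so (2,1) = 61.
Column 3 needs 171; the known cells sum to 98, so (3,3) = 73.
From row 2, 171 − (61 + 45) gives (2,2) = 65.
Row 3 must total 171; the given cells sum to 114, so (3,2) = 57.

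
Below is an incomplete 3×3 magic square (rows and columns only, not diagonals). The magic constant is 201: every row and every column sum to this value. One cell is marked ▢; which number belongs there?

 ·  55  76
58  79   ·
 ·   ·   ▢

61

Using row 1: 55 + 76 + ? → (1,1) = 201 − 131 = 70.
From row 2, 201 − (58 + 79) gives (2,3) = 64.
Column 1 needs 201; the known cells sum to 128, so (3,1) = 73.
The remaining cell in column 2 is (3,2) = 201 − 134 = 67.
Column 3 must total 201; the given cells sum to 140, so (3,3) = 61.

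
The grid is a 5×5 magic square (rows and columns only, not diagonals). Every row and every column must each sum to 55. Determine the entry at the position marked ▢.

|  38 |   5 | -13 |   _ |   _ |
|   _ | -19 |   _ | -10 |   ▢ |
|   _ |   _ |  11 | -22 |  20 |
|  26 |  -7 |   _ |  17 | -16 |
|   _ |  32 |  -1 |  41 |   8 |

Row 4 must total 55; the given cells sum to 20, so (4,3) = 35.
Row 5 needs 55; the known cells sum to 80, so (5,1) = -25.
From column 2, 55 − (5 + (-19) + (-7) + 32) gives (3,2) = 44.
Using column 3: -13 + 11 + 35 + (-1) + ? → (2,3) = 55 − 32 = 23.
From column 4, 55 − (-10 + (-22) + 17 + 41) gives (1,4) = 29.
Row 1 needs 55; the known cells sum to 59, so (1,5) = -4.
Row 3 needs 55; the known cells sum to 53, so (3,1) = 2.
Column 1 needs 55; the known cells sum to 41, so (2,1) = 14.
Column 5: -4 + 20 + (-16) + 8 + ? = 55, so (2,5) = 47.

47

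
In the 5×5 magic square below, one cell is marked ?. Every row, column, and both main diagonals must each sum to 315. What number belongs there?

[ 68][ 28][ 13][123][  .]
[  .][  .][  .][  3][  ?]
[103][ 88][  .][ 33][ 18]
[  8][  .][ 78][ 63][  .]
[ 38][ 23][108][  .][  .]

Row 1 must total 315; the given cells sum to 232, so (1,5) = 83.
Using row 3: 103 + 88 + 33 + 18 + ? → (3,3) = 315 − 242 = 73.
Column 1 must total 315; the given cells sum to 217, so (2,1) = 98.
Using column 3: 13 + 73 + 78 + 108 + ? → (2,3) = 315 − 272 = 43.
Column 4 must total 315; the given cells sum to 222, so (5,4) = 93.
Anti-diagonal must total 315; the given cells sum to 197, so (4,2) = 118.
From row 4, 315 − (8 + 118 + 78 + 63) gives (4,5) = 48.
The remaining cell in row 5 is (5,5) = 315 − 262 = 53.
Using column 2: 28 + 88 + 118 + 23 + ? → (2,2) = 315 − 257 = 58.
From column 5, 315 − (83 + 18 + 48 + 53) gives (2,5) = 113.

113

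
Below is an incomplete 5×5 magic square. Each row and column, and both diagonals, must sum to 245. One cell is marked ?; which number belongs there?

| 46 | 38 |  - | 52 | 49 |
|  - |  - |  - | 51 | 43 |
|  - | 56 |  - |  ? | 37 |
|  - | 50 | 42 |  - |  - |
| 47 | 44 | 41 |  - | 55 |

45

Row 1: 46 + 38 + 52 + 49 + ? = 245, so (1,3) = 60.
Row 5 needs 245; the known cells sum to 187, so (5,4) = 58.
Column 2 must total 245; the given cells sum to 188, so (2,2) = 57.
Column 5 needs 245; the known cells sum to 184, so (4,5) = 61.
Anti-diagonal must total 245; the given cells sum to 197, so (3,3) = 48.
The remaining cell in column 3 is (2,3) = 245 − 191 = 54.
Main diagonal needs 245; the known cells sum to 206, so (4,4) = 39.
Row 2: 57 + 54 + 51 + 43 + ? = 245, so (2,1) = 40.
Row 4 must total 245; the given cells sum to 192, so (4,1) = 53.
The remaining cell in column 1 is (3,1) = 245 − 186 = 59.
From column 4, 245 − (52 + 51 + 39 + 58) gives (3,4) = 45.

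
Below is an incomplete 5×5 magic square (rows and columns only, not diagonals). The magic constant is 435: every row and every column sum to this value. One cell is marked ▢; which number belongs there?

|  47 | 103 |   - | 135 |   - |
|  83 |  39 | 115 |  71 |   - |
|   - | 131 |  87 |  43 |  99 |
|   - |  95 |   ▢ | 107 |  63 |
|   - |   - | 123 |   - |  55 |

The remaining cell in row 2 is (2,5) = 435 − 308 = 127.
Using row 3: 131 + 87 + 43 + 99 + ? → (3,1) = 435 − 360 = 75.
Column 2: 103 + 39 + 131 + 95 + ? = 435, so (5,2) = 67.
The remaining cell in column 4 is (5,4) = 435 − 356 = 79.
Using column 5: 127 + 99 + 63 + 55 + ? → (1,5) = 435 − 344 = 91.
Row 1: 47 + 103 + 135 + 91 + ? = 435, so (1,3) = 59.
Using row 5: 67 + 123 + 79 + 55 + ? → (5,1) = 435 − 324 = 111.
Using column 1: 47 + 83 + 75 + 111 + ? → (4,1) = 435 − 316 = 119.
From column 3, 435 − (59 + 115 + 87 + 123) gives (4,3) = 51.

51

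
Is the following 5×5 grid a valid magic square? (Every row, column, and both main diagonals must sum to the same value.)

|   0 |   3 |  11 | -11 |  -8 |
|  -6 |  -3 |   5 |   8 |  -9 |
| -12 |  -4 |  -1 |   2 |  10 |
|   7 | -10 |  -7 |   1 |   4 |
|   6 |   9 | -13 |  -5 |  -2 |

Yes

Row 1: 0 + 3 + 11 + (-11) + (-8) = -5.
Row 2: -6 + (-3) + 5 + 8 + (-9) = -5.
Row 3: -12 + (-4) + (-1) + 2 + 10 = -5.
Row 4: 7 + (-10) + (-7) + 1 + 4 = -5.
Row 5: 6 + 9 + (-13) + (-5) + (-2) = -5.
Column 1: 0 + (-6) + (-12) + 7 + 6 = -5.
Column 2: 3 + (-3) + (-4) + (-10) + 9 = -5.
Column 3: 11 + 5 + (-1) + (-7) + (-13) = -5.
Column 4: -11 + 8 + 2 + 1 + (-5) = -5.
Column 5: -8 + (-9) + 10 + 4 + (-2) = -5.
Main diagonal: 0 + (-3) + (-1) + 1 + (-2) = -5.
Anti-diagonal: -8 + 8 + (-1) + (-10) + 6 = -5.
All lines sum to -5.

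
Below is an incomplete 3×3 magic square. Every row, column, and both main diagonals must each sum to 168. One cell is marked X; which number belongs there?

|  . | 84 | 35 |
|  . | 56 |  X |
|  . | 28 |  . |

The remaining cell in row 1 is (1,1) = 168 − 119 = 49.
Main diagonal must total 168; the given cells sum to 105, so (3,3) = 63.
From anti-diagonal, 168 − (35 + 56) gives (3,1) = 77.
Column 1 needs 168; the known cells sum to 126, so (2,1) = 42.
The remaining cell in column 3 is (2,3) = 168 − 98 = 70.

70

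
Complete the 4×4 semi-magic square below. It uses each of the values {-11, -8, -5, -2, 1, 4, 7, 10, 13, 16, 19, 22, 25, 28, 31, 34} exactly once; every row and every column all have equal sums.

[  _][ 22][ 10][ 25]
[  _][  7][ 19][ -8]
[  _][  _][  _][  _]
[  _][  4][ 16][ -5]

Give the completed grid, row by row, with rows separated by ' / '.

The 16 entries sum to 184, so each line sums to 184/4 = 46.
Row 1: 22 + 10 + 25 + ? = 46, so (1,1) = -11.
Row 2 must total 46; the given cells sum to 18, so (2,1) = 28.
The remaining cell in row 4 is (4,1) = 46 − 15 = 31.
The remaining cell in column 1 is (3,1) = 46 − 48 = -2.
Column 2 must total 46; the given cells sum to 33, so (3,2) = 13.
Using column 3: 10 + 19 + 16 + ? → (3,3) = 46 − 45 = 1.
Using column 4: 25 + (-8) + (-5) + ? → (3,4) = 46 − 12 = 34.

-11 22 10 25 / 28 7 19 -8 / -2 13 1 34 / 31 4 16 -5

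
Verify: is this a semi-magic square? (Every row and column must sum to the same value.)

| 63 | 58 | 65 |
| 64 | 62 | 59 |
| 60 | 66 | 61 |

No — column 2 sums to 186 but row 2 sums to 185.

Row 1: 63 + 58 + 65 = 186.
Row 2: 64 + 62 + 59 = 185.
Row 3: 60 + 66 + 61 = 187.
Column 1: 63 + 64 + 60 = 187.
Column 2: 58 + 62 + 66 = 186.
Column 3: 65 + 59 + 61 = 185.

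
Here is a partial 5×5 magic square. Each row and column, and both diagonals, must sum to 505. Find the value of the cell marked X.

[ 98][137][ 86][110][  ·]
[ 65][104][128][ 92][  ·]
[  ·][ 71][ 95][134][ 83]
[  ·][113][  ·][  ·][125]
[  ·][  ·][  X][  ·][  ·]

Using row 1: 98 + 137 + 86 + 110 + ? → (1,5) = 505 − 431 = 74.
Using row 2: 65 + 104 + 128 + 92 + ? → (2,5) = 505 − 389 = 116.
Row 3 must total 505; the given cells sum to 383, so (3,1) = 122.
Column 2 needs 505; the known cells sum to 425, so (5,2) = 80.
Column 5 must total 505; the given cells sum to 398, so (5,5) = 107.
The remaining cell in main diagonal is (4,4) = 505 − 404 = 101.
Anti-diagonal must total 505; the given cells sum to 374, so (5,1) = 131.
The remaining cell in column 1 is (4,1) = 505 − 416 = 89.
The remaining cell in column 4 is (5,4) = 505 − 437 = 68.
Row 4 must total 505; the given cells sum to 428, so (4,3) = 77.
Row 5 must total 505; the given cells sum to 386, so (5,3) = 119.

119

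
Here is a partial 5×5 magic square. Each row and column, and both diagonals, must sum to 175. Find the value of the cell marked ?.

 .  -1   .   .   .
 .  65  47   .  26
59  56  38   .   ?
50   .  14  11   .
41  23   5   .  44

The remaining cell in row 5 is (5,4) = 175 − 113 = 62.
Column 2 needs 175; the known cells sum to 143, so (4,2) = 32.
Column 3 needs 175; the known cells sum to 104, so (1,3) = 71.
Using main diagonal: 65 + 38 + 11 + 44 + ? → (1,1) = 175 − 158 = 17.
From row 4, 175 − (50 + 32 + 14 + 11) gives (4,5) = 68.
Column 1 must total 175; the given cells sum to 167, so (2,1) = 8.
Row 2 must total 175; the given cells sum to 146, so (2,4) = 29.
From anti-diagonal, 175 − (29 + 38 + 32 + 41) gives (1,5) = 35.
Row 1 must total 175; the given cells sum to 122, so (1,4) = 53.
The remaining cell in column 4 is (3,4) = 175 − 155 = 20.
Column 5: 35 + 26 + 68 + 44 + ? = 175, so (3,5) = 2.

2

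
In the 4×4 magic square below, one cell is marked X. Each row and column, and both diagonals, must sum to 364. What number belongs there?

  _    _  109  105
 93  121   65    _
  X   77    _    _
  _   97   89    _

73

Row 2 must total 364; the given cells sum to 279, so (2,4) = 85.
Column 2 must total 364; the given cells sum to 295, so (1,2) = 69.
Column 3 needs 364; the known cells sum to 263, so (3,3) = 101.
The remaining cell in anti-diagonal is (4,1) = 364 − 247 = 117.
Row 1 must total 364; the given cells sum to 283, so (1,1) = 81.
Row 4: 117 + 97 + 89 + ? = 364, so (4,4) = 61.
Column 1 needs 364; the known cells sum to 291, so (3,1) = 73.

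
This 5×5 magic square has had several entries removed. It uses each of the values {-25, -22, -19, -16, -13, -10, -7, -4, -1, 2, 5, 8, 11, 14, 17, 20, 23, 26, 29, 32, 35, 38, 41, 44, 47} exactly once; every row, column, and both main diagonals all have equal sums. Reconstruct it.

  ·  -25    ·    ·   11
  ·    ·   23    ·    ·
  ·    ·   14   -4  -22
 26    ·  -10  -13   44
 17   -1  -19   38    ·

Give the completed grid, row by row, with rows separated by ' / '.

-7 -25 47 29 11 / -16 41 23 5 2 / 35 32 14 -4 -22 / 26 8 -10 -13 44 / 17 -1 -19 38 20

The 25 entries sum to 275, so each line sums to 275/5 = 55.
Using row 4: 26 + (-10) + (-13) + 44 + ? → (4,2) = 55 − 47 = 8.
Row 5 must total 55; the given cells sum to 35, so (5,5) = 20.
Column 3: 23 + 14 + (-10) + (-19) + ? = 55, so (1,3) = 47.
From column 5, 55 − (11 + (-22) + 44 + 20) gives (2,5) = 2.
Anti-diagonal must total 55; the given cells sum to 50, so (2,4) = 5.
Column 4 needs 55; the known cells sum to 26, so (1,4) = 29.
Row 1: -25 + 47 + 29 + 11 + ? = 55, so (1,1) = -7.
Using main diagonal: -7 + 14 + (-13) + 20 + ? → (2,2) = 55 − 14 = 41.
From row 2, 55 − (41 + 23 + 5 + 2) gives (2,1) = -16.
Column 1 needs 55; the known cells sum to 20, so (3,1) = 35.
Column 2 must total 55; the given cells sum to 23, so (3,2) = 32.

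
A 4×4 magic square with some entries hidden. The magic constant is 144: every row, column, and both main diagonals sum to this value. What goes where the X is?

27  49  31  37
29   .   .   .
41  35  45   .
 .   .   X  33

Row 3 must total 144; the given cells sum to 121, so (3,4) = 23.
The remaining cell in column 1 is (4,1) = 144 − 97 = 47.
Column 4 must total 144; the given cells sum to 93, so (2,4) = 51.
Main diagonal: 27 + 45 + 33 + ? = 144, so (2,2) = 39.
Anti-diagonal needs 144; the known cells sum to 119, so (2,3) = 25.
Column 2 must total 144; the given cells sum to 123, so (4,2) = 21.
Column 3 must total 144; the given cells sum to 101, so (4,3) = 43.

43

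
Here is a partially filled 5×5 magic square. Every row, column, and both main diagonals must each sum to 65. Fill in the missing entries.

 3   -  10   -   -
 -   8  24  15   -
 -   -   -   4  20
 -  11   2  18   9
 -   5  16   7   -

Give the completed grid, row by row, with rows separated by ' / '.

Row 4 needs 65; the known cells sum to 40, so (4,1) = 25.
Using column 3: 10 + 24 + 2 + 16 + ? → (3,3) = 65 − 52 = 13.
The remaining cell in column 4 is (1,4) = 65 − 44 = 21.
Main diagonal: 3 + 8 + 13 + 18 + ? = 65, so (5,5) = 23.
The remaining cell in row 5 is (5,1) = 65 − 51 = 14.
The remaining cell in anti-diagonal is (1,5) = 65 − 53 = 12.
Row 1 must total 65; the given cells sum to 46, so (1,2) = 19.
Column 2 must total 65; the given cells sum to 43, so (3,2) = 22.
From column 5, 65 − (12 + 20 + 9 + 23) gives (2,5) = 1.
Using row 2: 8 + 24 + 15 + 1 + ? → (2,1) = 65 − 48 = 17.
Row 3 must total 65; the given cells sum to 59, so (3,1) = 6.

3 19 10 21 12 / 17 8 24 15 1 / 6 22 13 4 20 / 25 11 2 18 9 / 14 5 16 7 23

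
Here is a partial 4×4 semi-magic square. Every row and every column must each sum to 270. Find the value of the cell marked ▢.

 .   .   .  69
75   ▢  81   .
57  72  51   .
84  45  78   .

Row 3 needs 270; the known cells sum to 180, so (3,4) = 90.
Using row 4: 84 + 45 + 78 + ? → (4,4) = 270 − 207 = 63.
The remaining cell in column 1 is (1,1) = 270 − 216 = 54.
From column 3, 270 − (81 + 51 + 78) gives (1,3) = 60.
The remaining cell in column 4 is (2,4) = 270 − 222 = 48.
From row 1, 270 − (54 + 60 + 69) gives (1,2) = 87.
From row 2, 270 − (75 + 81 + 48) gives (2,2) = 66.

66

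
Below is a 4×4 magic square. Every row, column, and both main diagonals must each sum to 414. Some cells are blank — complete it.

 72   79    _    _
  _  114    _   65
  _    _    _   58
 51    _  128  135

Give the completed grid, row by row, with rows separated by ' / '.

72 79 107 156 / 149 114 86 65 / 142 121 93 58 / 51 100 128 135

Row 4 must total 414; the given cells sum to 314, so (4,2) = 100.
From column 2, 414 − (79 + 114 + 100) gives (3,2) = 121.
Column 4: 65 + 58 + 135 + ? = 414, so (1,4) = 156.
Main diagonal needs 414; the known cells sum to 321, so (3,3) = 93.
The remaining cell in anti-diagonal is (2,3) = 414 − 328 = 86.
From row 1, 414 − (72 + 79 + 156) gives (1,3) = 107.
Row 2 needs 414; the known cells sum to 265, so (2,1) = 149.
Using row 3: 121 + 93 + 58 + ? → (3,1) = 414 − 272 = 142.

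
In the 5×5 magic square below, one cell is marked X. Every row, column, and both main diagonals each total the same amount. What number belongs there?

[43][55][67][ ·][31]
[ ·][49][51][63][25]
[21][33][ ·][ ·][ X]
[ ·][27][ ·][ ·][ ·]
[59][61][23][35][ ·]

69

Column 2 is complete and sums to 225; that is the magic constant.
The remaining cell in row 1 is (1,4) = 225 − 196 = 29.
Row 2 must total 225; the given cells sum to 188, so (2,1) = 37.
From row 5, 225 − (59 + 61 + 23 + 35) gives (5,5) = 47.
Column 1: 43 + 37 + 21 + 59 + ? = 225, so (4,1) = 65.
Anti-diagonal needs 225; the known cells sum to 180, so (3,3) = 45.
Column 3 needs 225; the known cells sum to 186, so (4,3) = 39.
Main diagonal: 43 + 49 + 45 + 47 + ? = 225, so (4,4) = 41.
Row 4 must total 225; the given cells sum to 172, so (4,5) = 53.
The remaining cell in column 4 is (3,4) = 225 − 168 = 57.
Using column 5: 31 + 25 + 53 + 47 + ? → (3,5) = 225 − 156 = 69.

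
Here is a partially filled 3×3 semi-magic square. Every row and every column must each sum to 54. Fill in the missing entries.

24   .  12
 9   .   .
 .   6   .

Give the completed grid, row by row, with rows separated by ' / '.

24 18 12 / 9 30 15 / 21 6 27

The remaining cell in row 1 is (1,2) = 54 − 36 = 18.
Column 1 needs 54; the known cells sum to 33, so (3,1) = 21.
Column 2 needs 54; the known cells sum to 24, so (2,2) = 30.
The remaining cell in row 2 is (2,3) = 54 − 39 = 15.
Using row 3: 21 + 6 + ? → (3,3) = 54 − 27 = 27.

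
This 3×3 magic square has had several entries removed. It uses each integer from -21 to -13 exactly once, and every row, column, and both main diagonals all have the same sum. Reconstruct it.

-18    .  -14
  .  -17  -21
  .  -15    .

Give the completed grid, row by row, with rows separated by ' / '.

The entries are -21 through -13, which sum to -153, so each line sums to -153/3 = -51.
The remaining cell in row 1 is (1,2) = -51 − (-32) = -19.
Using row 2: -17 + (-21) + ? → (2,1) = -51 − (-38) = -13.
Column 1 must total -51; the given cells sum to -31, so (3,1) = -20.
Column 3: -14 + (-21) + ? = -51, so (3,3) = -16.

-18 -19 -14 / -13 -17 -21 / -20 -15 -16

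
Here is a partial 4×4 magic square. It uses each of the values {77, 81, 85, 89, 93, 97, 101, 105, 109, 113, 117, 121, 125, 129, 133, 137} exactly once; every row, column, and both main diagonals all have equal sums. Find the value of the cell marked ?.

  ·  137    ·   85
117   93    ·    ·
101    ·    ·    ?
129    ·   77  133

97

The 16 entries sum to 1712, so each line sums to 1712/4 = 428.
From row 4, 428 − (129 + 77 + 133) gives (4,2) = 89.
Column 1 needs 428; the known cells sum to 347, so (1,1) = 81.
From column 2, 428 − (137 + 93 + 89) gives (3,2) = 109.
Main diagonal needs 428; the known cells sum to 307, so (3,3) = 121.
Anti-diagonal: 85 + 109 + 129 + ? = 428, so (2,3) = 105.
Row 1 needs 428; the known cells sum to 303, so (1,3) = 125.
Row 2 needs 428; the known cells sum to 315, so (2,4) = 113.
Row 3: 101 + 109 + 121 + ? = 428, so (3,4) = 97.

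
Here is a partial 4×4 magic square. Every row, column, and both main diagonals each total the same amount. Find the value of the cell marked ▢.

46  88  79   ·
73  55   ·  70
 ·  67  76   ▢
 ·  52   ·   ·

58

Column 2 is complete and sums to 262; that is the magic constant.
Using row 1: 46 + 88 + 79 + ? → (1,4) = 262 − 213 = 49.
Row 2 needs 262; the known cells sum to 198, so (2,3) = 64.
Column 3 needs 262; the known cells sum to 219, so (4,3) = 43.
Using main diagonal: 46 + 55 + 76 + ? → (4,4) = 262 − 177 = 85.
Anti-diagonal must total 262; the given cells sum to 180, so (4,1) = 82.
The remaining cell in column 1 is (3,1) = 262 − 201 = 61.
Using column 4: 49 + 70 + 85 + ? → (3,4) = 262 − 204 = 58.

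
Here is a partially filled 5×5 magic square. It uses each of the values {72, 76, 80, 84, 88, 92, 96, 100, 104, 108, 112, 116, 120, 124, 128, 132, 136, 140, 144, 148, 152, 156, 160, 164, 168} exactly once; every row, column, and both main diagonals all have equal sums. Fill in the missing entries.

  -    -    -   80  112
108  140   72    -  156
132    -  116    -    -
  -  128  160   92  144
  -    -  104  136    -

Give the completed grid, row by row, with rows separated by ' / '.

164 96 148 80 112 / 108 140 72 124 156 / 132 84 116 168 100 / 76 128 160 92 144 / 120 152 104 136 88

The 25 entries sum to 3000, so each line sums to 3000/5 = 600.
The remaining cell in row 2 is (2,4) = 600 − 476 = 124.
Row 4: 128 + 160 + 92 + 144 + ? = 600, so (4,1) = 76.
Using column 3: 72 + 116 + 160 + 104 + ? → (1,3) = 600 − 452 = 148.
Column 4 must total 600; the given cells sum to 432, so (3,4) = 168.
Anti-diagonal needs 600; the known cells sum to 480, so (5,1) = 120.
From column 1, 600 − (108 + 132 + 76 + 120) gives (1,1) = 164.
Main diagonal: 164 + 140 + 116 + 92 + ? = 600, so (5,5) = 88.
Row 1 must total 600; the given cells sum to 504, so (1,2) = 96.
The remaining cell in row 5 is (5,2) = 600 − 448 = 152.
Column 2 must total 600; the given cells sum to 516, so (3,2) = 84.
The remaining cell in column 5 is (3,5) = 600 − 500 = 100.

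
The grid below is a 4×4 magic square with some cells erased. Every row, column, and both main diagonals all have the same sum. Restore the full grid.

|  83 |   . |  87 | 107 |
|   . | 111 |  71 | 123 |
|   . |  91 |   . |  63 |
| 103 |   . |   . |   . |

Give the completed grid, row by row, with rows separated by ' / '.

83 95 87 107 / 67 111 71 123 / 119 91 99 63 / 103 75 115 79

Anti-diagonal is already complete: 107 + 71 + 91 + 103 = 372, so that is the magic constant.
The remaining cell in row 1 is (1,2) = 372 − 277 = 95.
Row 2: 111 + 71 + 123 + ? = 372, so (2,1) = 67.
Column 1 needs 372; the known cells sum to 253, so (3,1) = 119.
Column 2 needs 372; the known cells sum to 297, so (4,2) = 75.
Column 4 needs 372; the known cells sum to 293, so (4,4) = 79.
Main diagonal: 83 + 111 + 79 + ? = 372, so (3,3) = 99.
Row 4: 103 + 75 + 79 + ? = 372, so (4,3) = 115.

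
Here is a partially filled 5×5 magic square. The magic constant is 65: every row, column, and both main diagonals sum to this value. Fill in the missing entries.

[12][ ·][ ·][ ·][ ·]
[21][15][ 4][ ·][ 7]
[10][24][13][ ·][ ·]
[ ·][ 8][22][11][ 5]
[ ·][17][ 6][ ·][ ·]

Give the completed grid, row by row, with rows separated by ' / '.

Row 2 must total 65; the given cells sum to 47, so (2,4) = 18.
Row 4: 8 + 22 + 11 + 5 + ? = 65, so (4,1) = 19.
Column 1 needs 65; the known cells sum to 62, so (5,1) = 3.
The remaining cell in column 2 is (1,2) = 65 − 64 = 1.
Column 3 needs 65; the known cells sum to 45, so (1,3) = 20.
Using main diagonal: 12 + 15 + 13 + 11 + ? → (5,5) = 65 − 51 = 14.
Using anti-diagonal: 18 + 13 + 8 + 3 + ? → (1,5) = 65 − 42 = 23.
Row 1: 12 + 1 + 20 + 23 + ? = 65, so (1,4) = 9.
Row 5 needs 65; the known cells sum to 40, so (5,4) = 25.
Using column 4: 9 + 18 + 11 + 25 + ? → (3,4) = 65 − 63 = 2.
From column 5, 65 − (23 + 7 + 5 + 14) gives (3,5) = 16.

12 1 20 9 23 / 21 15 4 18 7 / 10 24 13 2 16 / 19 8 22 11 5 / 3 17 6 25 14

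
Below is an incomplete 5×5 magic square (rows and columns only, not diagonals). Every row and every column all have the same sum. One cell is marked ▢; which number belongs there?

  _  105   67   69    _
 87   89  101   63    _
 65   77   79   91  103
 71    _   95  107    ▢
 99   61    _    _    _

Row 3 is complete and sums to 415; that is the magic constant.
Row 2 needs 415; the known cells sum to 340, so (2,5) = 75.
Column 1: 87 + 65 + 71 + 99 + ? = 415, so (1,1) = 93.
The remaining cell in column 2 is (4,2) = 415 − 332 = 83.
Column 3 must total 415; the given cells sum to 342, so (5,3) = 73.
Using column 4: 69 + 63 + 91 + 107 + ? → (5,4) = 415 − 330 = 85.
Row 1: 93 + 105 + 67 + 69 + ? = 415, so (1,5) = 81.
Row 4 needs 415; the known cells sum to 356, so (4,5) = 59.

59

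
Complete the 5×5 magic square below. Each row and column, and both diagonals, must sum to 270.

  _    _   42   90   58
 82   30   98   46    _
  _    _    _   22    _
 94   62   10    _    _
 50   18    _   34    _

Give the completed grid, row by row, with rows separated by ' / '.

6 74 42 90 58 / 82 30 98 46 14 / 38 86 54 22 70 / 94 62 10 78 26 / 50 18 66 34 102

Using row 2: 82 + 30 + 98 + 46 + ? → (2,5) = 270 − 256 = 14.
From column 4, 270 − (90 + 46 + 22 + 34) gives (4,4) = 78.
Anti-diagonal: 58 + 46 + 62 + 50 + ? = 270, so (3,3) = 54.
From row 4, 270 − (94 + 62 + 10 + 78) gives (4,5) = 26.
Using column 3: 42 + 98 + 54 + 10 + ? → (5,3) = 270 − 204 = 66.
From row 5, 270 − (50 + 18 + 66 + 34) gives (5,5) = 102.
Using column 5: 58 + 14 + 26 + 102 + ? → (3,5) = 270 − 200 = 70.
Main diagonal needs 270; the known cells sum to 264, so (1,1) = 6.
Row 1 must total 270; the given cells sum to 196, so (1,2) = 74.
The remaining cell in column 1 is (3,1) = 270 − 232 = 38.
Column 2 needs 270; the known cells sum to 184, so (3,2) = 86.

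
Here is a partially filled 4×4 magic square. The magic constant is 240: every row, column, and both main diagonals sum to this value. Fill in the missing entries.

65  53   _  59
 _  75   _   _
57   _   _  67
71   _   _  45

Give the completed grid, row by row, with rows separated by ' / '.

Row 1 needs 240; the known cells sum to 177, so (1,3) = 63.
Column 1 needs 240; the known cells sum to 193, so (2,1) = 47.
The remaining cell in column 4 is (2,4) = 240 − 171 = 69.
The remaining cell in main diagonal is (3,3) = 240 − 185 = 55.
The remaining cell in row 2 is (2,3) = 240 − 191 = 49.
Row 3: 57 + 55 + 67 + ? = 240, so (3,2) = 61.
From column 2, 240 − (53 + 75 + 61) gives (4,2) = 51.
Column 3 must total 240; the given cells sum to 167, so (4,3) = 73.

65 53 63 59 / 47 75 49 69 / 57 61 55 67 / 71 51 73 45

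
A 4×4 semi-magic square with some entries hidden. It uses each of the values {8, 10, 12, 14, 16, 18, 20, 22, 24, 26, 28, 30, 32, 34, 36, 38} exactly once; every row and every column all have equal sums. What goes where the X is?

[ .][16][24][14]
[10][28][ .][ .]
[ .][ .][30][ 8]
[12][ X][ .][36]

26

The 16 entries sum to 368, so each line sums to 368/4 = 92.
Row 1 needs 92; the known cells sum to 54, so (1,1) = 38.
Column 1: 38 + 10 + 12 + ? = 92, so (3,1) = 32.
Column 4 must total 92; the given cells sum to 58, so (2,4) = 34.
Using row 2: 10 + 28 + 34 + ? → (2,3) = 92 − 72 = 20.
Row 3: 32 + 30 + 8 + ? = 92, so (3,2) = 22.
From column 2, 92 − (16 + 28 + 22) gives (4,2) = 26.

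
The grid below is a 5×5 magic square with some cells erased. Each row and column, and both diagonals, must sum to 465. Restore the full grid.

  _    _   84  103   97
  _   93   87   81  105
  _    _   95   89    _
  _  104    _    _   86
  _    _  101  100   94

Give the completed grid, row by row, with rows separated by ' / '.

91 90 84 103 97 / 99 93 87 81 105 / 102 96 95 89 83 / 85 104 98 92 86 / 88 82 101 100 94

The remaining cell in row 2 is (2,1) = 465 − 366 = 99.
The remaining cell in column 3 is (4,3) = 465 − 367 = 98.
The remaining cell in column 4 is (4,4) = 465 − 373 = 92.
The remaining cell in column 5 is (3,5) = 465 − 382 = 83.
The remaining cell in main diagonal is (1,1) = 465 − 374 = 91.
Anti-diagonal: 97 + 81 + 95 + 104 + ? = 465, so (5,1) = 88.
Using row 1: 91 + 84 + 103 + 97 + ? → (1,2) = 465 − 375 = 90.
Row 4 needs 465; the known cells sum to 380, so (4,1) = 85.
The remaining cell in row 5 is (5,2) = 465 − 383 = 82.
Using column 1: 91 + 99 + 85 + 88 + ? → (3,1) = 465 − 363 = 102.
Using column 2: 90 + 93 + 104 + 82 + ? → (3,2) = 465 − 369 = 96.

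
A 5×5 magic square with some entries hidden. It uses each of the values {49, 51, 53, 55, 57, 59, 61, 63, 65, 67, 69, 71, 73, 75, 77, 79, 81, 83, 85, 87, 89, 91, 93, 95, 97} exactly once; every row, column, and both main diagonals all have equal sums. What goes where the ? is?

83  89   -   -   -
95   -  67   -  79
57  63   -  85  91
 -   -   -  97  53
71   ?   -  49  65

87

The 25 entries sum to 1825, so each line sums to 1825/5 = 365.
Using row 3: 57 + 63 + 85 + 91 + ? → (3,3) = 365 − 296 = 69.
Column 1: 83 + 95 + 57 + 71 + ? = 365, so (4,1) = 59.
Column 5: 79 + 91 + 53 + 65 + ? = 365, so (1,5) = 77.
Main diagonal needs 365; the known cells sum to 314, so (2,2) = 51.
Row 2: 95 + 51 + 67 + 79 + ? = 365, so (2,4) = 73.
Column 4 must total 365; the given cells sum to 304, so (1,4) = 61.
Anti-diagonal: 77 + 73 + 69 + 71 + ? = 365, so (4,2) = 75.
From row 1, 365 − (83 + 89 + 61 + 77) gives (1,3) = 55.
From row 4, 365 − (59 + 75 + 97 + 53) gives (4,3) = 81.
Column 2: 89 + 51 + 63 + 75 + ? = 365, so (5,2) = 87.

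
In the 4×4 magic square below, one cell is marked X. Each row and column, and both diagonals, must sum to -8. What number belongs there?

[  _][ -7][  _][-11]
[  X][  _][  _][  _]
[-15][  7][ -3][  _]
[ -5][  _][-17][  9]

13

From row 3, -8 − (-15 + 7 + (-3)) gives (3,4) = 3.
From row 4, -8 − (-5 + (-17) + 9) gives (4,2) = 5.
Column 2 must total -8; the given cells sum to 5, so (2,2) = -13.
Column 4 must total -8; the given cells sum to 1, so (2,4) = -9.
From main diagonal, -8 − (-13 + (-3) + 9) gives (1,1) = -1.
Anti-diagonal must total -8; the given cells sum to -9, so (2,3) = 1.
From row 1, -8 − (-1 + (-7) + (-11)) gives (1,3) = 11.
Row 2 must total -8; the given cells sum to -21, so (2,1) = 13.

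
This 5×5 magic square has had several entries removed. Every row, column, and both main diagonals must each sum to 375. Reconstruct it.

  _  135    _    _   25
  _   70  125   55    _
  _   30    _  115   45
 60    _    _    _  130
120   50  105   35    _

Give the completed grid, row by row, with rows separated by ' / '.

Using row 5: 120 + 50 + 105 + 35 + ? → (5,5) = 375 − 310 = 65.
Column 2: 135 + 70 + 30 + 50 + ? = 375, so (4,2) = 90.
Column 5 must total 375; the given cells sum to 265, so (2,5) = 110.
The remaining cell in anti-diagonal is (3,3) = 375 − 290 = 85.
From row 2, 375 − (70 + 125 + 55 + 110) gives (2,1) = 15.
From row 3, 375 − (30 + 85 + 115 + 45) gives (3,1) = 100.
Column 1: 15 + 100 + 60 + 120 + ? = 375, so (1,1) = 80.
Main diagonal must total 375; the given cells sum to 300, so (4,4) = 75.
From row 4, 375 − (60 + 90 + 75 + 130) gives (4,3) = 20.
Using column 3: 125 + 85 + 20 + 105 + ? → (1,3) = 375 − 335 = 40.
Column 4: 55 + 115 + 75 + 35 + ? = 375, so (1,4) = 95.

80 135 40 95 25 / 15 70 125 55 110 / 100 30 85 115 45 / 60 90 20 75 130 / 120 50 105 35 65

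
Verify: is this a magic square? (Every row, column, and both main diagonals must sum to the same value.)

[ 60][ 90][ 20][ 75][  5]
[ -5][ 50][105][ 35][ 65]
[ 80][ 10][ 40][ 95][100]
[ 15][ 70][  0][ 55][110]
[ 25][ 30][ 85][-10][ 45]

No — row 1 sums to 250 but column 1 sums to 175.

Row 1: 60 + 90 + 20 + 75 + 5 = 250.
Row 2: -5 + 50 + 105 + 35 + 65 = 250.
Row 3: 80 + 10 + 40 + 95 + 100 = 325.
Row 4: 15 + 70 + 0 + 55 + 110 = 250.
Row 5: 25 + 30 + 85 + (-10) + 45 = 175.
Column 1: 60 + (-5) + 80 + 15 + 25 = 175.
Column 2: 90 + 50 + 10 + 70 + 30 = 250.
Column 3: 20 + 105 + 40 + 0 + 85 = 250.
Column 4: 75 + 35 + 95 + 55 + (-10) = 250.
Column 5: 5 + 65 + 100 + 110 + 45 = 325.
Main diagonal: 60 + 50 + 40 + 55 + 45 = 250.
Anti-diagonal: 5 + 35 + 40 + 70 + 25 = 175.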